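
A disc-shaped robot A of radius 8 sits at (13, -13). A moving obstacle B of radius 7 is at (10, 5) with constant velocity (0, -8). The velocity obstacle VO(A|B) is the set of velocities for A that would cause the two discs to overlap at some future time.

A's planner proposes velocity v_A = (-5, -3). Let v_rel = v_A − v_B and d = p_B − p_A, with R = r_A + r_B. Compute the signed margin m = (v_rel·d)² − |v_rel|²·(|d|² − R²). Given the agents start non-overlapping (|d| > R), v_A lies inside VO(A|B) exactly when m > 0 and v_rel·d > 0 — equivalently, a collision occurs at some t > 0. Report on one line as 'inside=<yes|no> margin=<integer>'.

d = (-3, 18),  |d|² = 333;  R = 8+7 = 15,  c = 333−15² = 108
v_rel = (-5, 5),  |v_rel|² = 50;  v_rel·d = (-5)·(-3) + (5)·(18) = 105
50·t² − 210·t + 108 = 0  ⇒  m = 105² − 50·108 = 5625
m = 5625 > 0,  v_rel·d = 105 > 0  ⇒  inside

inside=yes margin=5625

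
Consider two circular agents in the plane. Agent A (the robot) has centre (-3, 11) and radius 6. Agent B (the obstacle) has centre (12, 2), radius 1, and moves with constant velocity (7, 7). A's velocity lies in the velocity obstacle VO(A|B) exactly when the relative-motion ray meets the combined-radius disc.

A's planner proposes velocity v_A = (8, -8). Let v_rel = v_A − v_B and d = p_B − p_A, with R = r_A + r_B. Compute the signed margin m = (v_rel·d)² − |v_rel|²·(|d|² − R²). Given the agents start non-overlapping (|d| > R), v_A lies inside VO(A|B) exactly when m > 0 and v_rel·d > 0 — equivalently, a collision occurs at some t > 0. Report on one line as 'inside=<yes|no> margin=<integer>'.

d = (15, -9),  |d|² = 306;  R = 6+1 = 7,  c = 306−7² = 257
v_rel = (1, -15),  |v_rel|² = 226;  v_rel·d = (1)·(15) + (-15)·(-9) = 150
226·t² − 300·t + 257 = 0  ⇒  m = 150² − 226·257 = -35582
m = -35582 < 0,  v_rel·d = 150 > 0  ⇒  outside

inside=no margin=-35582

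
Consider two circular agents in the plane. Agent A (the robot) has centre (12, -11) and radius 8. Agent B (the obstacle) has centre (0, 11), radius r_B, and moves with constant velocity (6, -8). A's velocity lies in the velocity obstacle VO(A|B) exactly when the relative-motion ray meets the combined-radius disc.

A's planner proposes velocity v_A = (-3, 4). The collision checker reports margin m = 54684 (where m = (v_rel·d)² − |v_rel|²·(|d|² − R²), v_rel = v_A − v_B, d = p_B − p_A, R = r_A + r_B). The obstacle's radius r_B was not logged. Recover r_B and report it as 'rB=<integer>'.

m = 54684
d = (-12, 22);  v_rel = (-9, 12),  |v_rel|² = 225
v_rel×d = (-9)·(22) − (12)·(-12) = -54
since m = R²·225 − (-54)²:  R² = (2916 + 54684) / 225 = 256
R = √256 = 16  ⇒  r_B = 16 − 8 = 8

rB=8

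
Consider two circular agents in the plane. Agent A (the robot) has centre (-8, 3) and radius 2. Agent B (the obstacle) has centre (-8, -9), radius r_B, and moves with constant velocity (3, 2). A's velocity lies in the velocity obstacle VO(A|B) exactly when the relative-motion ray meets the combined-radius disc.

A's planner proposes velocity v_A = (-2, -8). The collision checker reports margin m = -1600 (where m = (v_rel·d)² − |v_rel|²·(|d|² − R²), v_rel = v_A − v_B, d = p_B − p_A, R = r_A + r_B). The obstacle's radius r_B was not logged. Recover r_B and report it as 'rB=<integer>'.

m = -1600
d = (0, -12);  v_rel = (-5, -10),  |v_rel|² = 125
v_rel×d = (-5)·(-12) − (-10)·(0) = 60
since m = R²·125 − 60²:  R² = (3600 + -1600) / 125 = 16
R = √16 = 4  ⇒  r_B = 4 − 2 = 2

rB=2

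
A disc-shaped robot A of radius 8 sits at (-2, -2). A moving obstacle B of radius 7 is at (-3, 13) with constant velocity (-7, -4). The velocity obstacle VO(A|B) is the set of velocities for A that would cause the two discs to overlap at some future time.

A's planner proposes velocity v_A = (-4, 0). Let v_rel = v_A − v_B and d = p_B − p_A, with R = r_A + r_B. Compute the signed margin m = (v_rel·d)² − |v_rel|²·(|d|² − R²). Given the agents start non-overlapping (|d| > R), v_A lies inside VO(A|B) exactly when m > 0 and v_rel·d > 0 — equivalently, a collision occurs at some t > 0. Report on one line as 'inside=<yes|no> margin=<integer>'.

d = (-1, 15),  |d|² = 226;  R = 8+7 = 15,  c = 226−15² = 1
v_rel = (3, 4),  |v_rel|² = 25;  v_rel·d = (3)·(-1) + (4)·(15) = 57
25·t² − 114·t + 1 = 0  ⇒  m = 57² − 25·1 = 3224
m = 3224 > 0,  v_rel·d = 57 > 0  ⇒  inside

inside=yes margin=3224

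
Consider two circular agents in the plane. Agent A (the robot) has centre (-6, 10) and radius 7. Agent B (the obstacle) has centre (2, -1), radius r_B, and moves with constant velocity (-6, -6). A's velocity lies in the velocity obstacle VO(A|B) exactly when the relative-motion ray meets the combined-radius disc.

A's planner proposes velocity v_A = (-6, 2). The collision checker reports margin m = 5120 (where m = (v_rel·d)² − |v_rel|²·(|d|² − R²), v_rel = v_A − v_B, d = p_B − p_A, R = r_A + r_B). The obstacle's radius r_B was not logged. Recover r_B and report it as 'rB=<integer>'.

m = 5120
d = (8, -11);  v_rel = (0, 8),  |v_rel|² = 64
v_rel×d = (0)·(-11) − (8)·(8) = -64
since m = R²·64 − (-64)²:  R² = (4096 + 5120) / 64 = 144
R = √144 = 12  ⇒  r_B = 12 − 7 = 5

rB=5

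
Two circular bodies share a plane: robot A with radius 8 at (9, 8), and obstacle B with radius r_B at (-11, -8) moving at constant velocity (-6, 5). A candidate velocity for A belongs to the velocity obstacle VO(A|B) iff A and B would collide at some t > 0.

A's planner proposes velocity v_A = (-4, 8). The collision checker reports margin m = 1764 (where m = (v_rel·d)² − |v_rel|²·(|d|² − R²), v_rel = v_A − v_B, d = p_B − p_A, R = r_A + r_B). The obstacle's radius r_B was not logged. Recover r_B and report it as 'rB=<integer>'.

m = 1764
d = (-20, -16);  v_rel = (2, 3),  |v_rel|² = 13
v_rel×d = (2)·(-16) − (3)·(-20) = 28
since m = R²·13 − 28²:  R² = (784 + 1764) / 13 = 196
R = √196 = 14  ⇒  r_B = 14 − 8 = 6

rB=6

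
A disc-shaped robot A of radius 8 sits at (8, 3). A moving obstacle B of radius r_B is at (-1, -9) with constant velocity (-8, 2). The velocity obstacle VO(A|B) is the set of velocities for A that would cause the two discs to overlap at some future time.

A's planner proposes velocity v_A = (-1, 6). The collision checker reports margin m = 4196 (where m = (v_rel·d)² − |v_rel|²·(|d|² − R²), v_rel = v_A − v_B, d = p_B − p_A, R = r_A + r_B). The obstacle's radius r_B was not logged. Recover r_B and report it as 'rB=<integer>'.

m = 4196
d = (-9, -12);  v_rel = (7, 4),  |v_rel|² = 65
v_rel×d = (7)·(-12) − (4)·(-9) = -48
since m = R²·65 − (-48)²:  R² = (2304 + 4196) / 65 = 100
R = √100 = 10  ⇒  r_B = 10 − 8 = 2

rB=2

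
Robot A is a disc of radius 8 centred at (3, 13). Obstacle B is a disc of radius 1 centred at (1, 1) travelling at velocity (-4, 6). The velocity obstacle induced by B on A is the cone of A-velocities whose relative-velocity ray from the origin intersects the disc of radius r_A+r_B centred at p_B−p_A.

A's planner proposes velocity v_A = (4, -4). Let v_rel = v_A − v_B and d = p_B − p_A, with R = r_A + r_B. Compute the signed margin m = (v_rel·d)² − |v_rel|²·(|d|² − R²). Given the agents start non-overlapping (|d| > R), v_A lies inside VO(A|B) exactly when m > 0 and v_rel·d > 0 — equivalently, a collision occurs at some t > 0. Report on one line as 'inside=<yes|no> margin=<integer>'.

d = (-2, -12),  |d|² = 148;  R = 8+1 = 9,  c = 148−9² = 67
v_rel = (8, -10),  |v_rel|² = 164;  v_rel·d = (8)·(-2) + (-10)·(-12) = 104
164·t² − 208·t + 67 = 0  ⇒  m = 104² − 164·67 = -172
m = -172 < 0,  v_rel·d = 104 > 0  ⇒  outside

inside=no margin=-172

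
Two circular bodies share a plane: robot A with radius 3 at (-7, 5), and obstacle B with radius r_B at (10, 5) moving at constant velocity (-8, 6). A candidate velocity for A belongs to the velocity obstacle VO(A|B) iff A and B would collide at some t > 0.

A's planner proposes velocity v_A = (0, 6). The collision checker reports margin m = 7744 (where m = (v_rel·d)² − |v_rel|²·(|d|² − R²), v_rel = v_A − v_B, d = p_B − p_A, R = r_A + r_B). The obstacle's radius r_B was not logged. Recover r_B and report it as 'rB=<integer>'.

m = 7744
d = (17, 0);  v_rel = (8, 0),  |v_rel|² = 64
v_rel×d = (8)·(0) − (0)·(17) = 0
since m = R²·64 − 0²:  R² = (0 + 7744) / 64 = 121
R = √121 = 11  ⇒  r_B = 11 − 3 = 8

rB=8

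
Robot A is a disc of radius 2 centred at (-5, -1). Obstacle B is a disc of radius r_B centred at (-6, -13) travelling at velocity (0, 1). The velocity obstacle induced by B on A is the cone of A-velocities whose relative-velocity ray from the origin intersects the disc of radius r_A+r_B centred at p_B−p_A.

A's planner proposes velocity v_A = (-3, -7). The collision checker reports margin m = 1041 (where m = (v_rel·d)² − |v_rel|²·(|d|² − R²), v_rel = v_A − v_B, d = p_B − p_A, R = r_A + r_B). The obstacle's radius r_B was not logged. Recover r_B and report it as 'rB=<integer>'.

m = 1041
d = (-1, -12);  v_rel = (-3, -8),  |v_rel|² = 73
v_rel×d = (-3)·(-12) − (-8)·(-1) = 28
since m = R²·73 − 28²:  R² = (784 + 1041) / 73 = 25
R = √25 = 5  ⇒  r_B = 5 − 2 = 3

rB=3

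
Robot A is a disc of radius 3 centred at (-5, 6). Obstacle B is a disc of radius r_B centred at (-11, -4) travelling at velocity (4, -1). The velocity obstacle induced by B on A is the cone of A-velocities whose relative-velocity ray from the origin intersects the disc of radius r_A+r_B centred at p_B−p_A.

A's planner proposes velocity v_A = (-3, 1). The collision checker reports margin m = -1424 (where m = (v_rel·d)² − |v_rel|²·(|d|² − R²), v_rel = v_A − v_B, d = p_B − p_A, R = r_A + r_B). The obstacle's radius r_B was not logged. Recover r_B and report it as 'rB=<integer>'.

m = -1424
d = (-6, -10);  v_rel = (-7, 2),  |v_rel|² = 53
v_rel×d = (-7)·(-10) − (2)·(-6) = 82
since m = R²·53 − 82²:  R² = (6724 + -1424) / 53 = 100
R = √100 = 10  ⇒  r_B = 10 − 3 = 7

rB=7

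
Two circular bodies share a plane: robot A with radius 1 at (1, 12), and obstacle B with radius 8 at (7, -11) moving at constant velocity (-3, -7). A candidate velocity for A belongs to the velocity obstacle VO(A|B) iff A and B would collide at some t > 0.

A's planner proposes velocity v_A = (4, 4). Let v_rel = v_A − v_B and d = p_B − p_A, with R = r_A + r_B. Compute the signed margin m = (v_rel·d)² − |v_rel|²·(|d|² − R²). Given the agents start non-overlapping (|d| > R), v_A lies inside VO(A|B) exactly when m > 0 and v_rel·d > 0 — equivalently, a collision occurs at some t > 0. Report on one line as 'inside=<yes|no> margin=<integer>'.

d = (6, -23),  |d|² = 565;  R = 1+8 = 9,  c = 565−9² = 484
v_rel = (7, 11),  |v_rel|² = 170;  v_rel·d = (7)·(6) + (11)·(-23) = -211
170·t² + 422·t + 484 = 0  ⇒  m = (-211)² − 170·484 = -37759
m = -37759 < 0,  v_rel·d = -211 < 0  ⇒  outside

inside=no margin=-37759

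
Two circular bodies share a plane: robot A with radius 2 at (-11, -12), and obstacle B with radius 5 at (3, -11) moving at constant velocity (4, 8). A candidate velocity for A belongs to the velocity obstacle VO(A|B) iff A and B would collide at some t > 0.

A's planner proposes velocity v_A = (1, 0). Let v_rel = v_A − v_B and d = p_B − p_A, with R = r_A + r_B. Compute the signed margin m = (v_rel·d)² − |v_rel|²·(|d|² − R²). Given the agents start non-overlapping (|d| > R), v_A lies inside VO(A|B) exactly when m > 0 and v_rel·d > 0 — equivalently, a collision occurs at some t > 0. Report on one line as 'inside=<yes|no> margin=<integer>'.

d = (14, 1),  |d|² = 197;  R = 2+5 = 7,  c = 197−7² = 148
v_rel = (-3, -8),  |v_rel|² = 73;  v_rel·d = (-3)·(14) + (-8)·(1) = -50
73·t² + 100·t + 148 = 0  ⇒  m = (-50)² − 73·148 = -8304
m = -8304 < 0,  v_rel·d = -50 < 0  ⇒  outside

inside=no margin=-8304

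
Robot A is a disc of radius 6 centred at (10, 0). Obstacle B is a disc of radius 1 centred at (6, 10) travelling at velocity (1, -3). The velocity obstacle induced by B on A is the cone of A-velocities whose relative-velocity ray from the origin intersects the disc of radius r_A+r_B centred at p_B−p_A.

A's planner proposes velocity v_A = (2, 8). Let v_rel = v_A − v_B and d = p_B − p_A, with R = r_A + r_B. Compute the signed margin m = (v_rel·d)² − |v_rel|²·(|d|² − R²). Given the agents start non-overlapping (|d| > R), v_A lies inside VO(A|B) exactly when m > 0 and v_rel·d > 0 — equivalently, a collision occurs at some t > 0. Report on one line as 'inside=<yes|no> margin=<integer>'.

d = (-4, 10),  |d|² = 116;  R = 6+1 = 7,  c = 116−7² = 67
v_rel = (1, 11),  |v_rel|² = 122;  v_rel·d = (1)·(-4) + (11)·(10) = 106
122·t² − 212·t + 67 = 0  ⇒  m = 106² − 122·67 = 3062
m = 3062 > 0,  v_rel·d = 106 > 0  ⇒  inside

inside=yes margin=3062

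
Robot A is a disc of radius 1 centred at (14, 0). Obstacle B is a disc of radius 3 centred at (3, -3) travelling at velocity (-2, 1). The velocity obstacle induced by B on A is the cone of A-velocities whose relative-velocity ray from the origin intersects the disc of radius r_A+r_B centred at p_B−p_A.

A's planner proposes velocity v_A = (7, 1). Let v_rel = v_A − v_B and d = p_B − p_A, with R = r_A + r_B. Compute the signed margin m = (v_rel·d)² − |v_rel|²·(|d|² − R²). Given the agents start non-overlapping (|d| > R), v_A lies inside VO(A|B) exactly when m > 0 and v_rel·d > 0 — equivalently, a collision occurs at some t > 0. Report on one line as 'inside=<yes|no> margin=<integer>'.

d = (-11, -3),  |d|² = 130;  R = 1+3 = 4,  c = 130−4² = 114
v_rel = (9, 0),  |v_rel|² = 81;  v_rel·d = (9)·(-11) + (0)·(-3) = -99
81·t² + 198·t + 114 = 0  ⇒  m = (-99)² − 81·114 = 567
m = 567 > 0,  v_rel·d = -99 < 0  ⇒  outside

inside=no margin=567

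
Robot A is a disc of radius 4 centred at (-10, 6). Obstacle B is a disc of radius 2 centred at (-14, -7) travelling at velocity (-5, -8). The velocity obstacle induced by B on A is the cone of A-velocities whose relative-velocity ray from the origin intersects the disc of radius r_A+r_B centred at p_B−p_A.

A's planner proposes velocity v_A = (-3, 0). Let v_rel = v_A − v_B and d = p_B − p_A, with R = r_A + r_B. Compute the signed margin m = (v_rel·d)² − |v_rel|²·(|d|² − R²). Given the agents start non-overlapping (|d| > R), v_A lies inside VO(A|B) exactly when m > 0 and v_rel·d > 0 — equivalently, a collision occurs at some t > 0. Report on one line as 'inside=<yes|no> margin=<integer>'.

d = (-4, -13),  |d|² = 185;  R = 4+2 = 6,  c = 185−6² = 149
v_rel = (2, 8),  |v_rel|² = 68;  v_rel·d = (2)·(-4) + (8)·(-13) = -112
68·t² + 224·t + 149 = 0  ⇒  m = (-112)² − 68·149 = 2412
m = 2412 > 0,  v_rel·d = -112 < 0  ⇒  outside

inside=no margin=2412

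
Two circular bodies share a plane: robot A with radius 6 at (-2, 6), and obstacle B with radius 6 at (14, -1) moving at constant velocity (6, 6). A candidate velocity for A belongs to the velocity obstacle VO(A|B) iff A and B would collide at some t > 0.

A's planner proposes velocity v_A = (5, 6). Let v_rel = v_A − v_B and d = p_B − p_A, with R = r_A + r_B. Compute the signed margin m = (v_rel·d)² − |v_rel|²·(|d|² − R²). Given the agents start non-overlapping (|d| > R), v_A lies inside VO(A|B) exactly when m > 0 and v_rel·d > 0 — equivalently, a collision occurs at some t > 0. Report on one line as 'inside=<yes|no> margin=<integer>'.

d = (16, -7),  |d|² = 305;  R = 6+6 = 12,  c = 305−12² = 161
v_rel = (-1, 0),  |v_rel|² = 1;  v_rel·d = (-1)·(16) + (0)·(-7) = -16
1·t² + 32·t + 161 = 0  ⇒  m = (-16)² − 1·161 = 95
m = 95 > 0,  v_rel·d = -16 < 0  ⇒  outside

inside=no margin=95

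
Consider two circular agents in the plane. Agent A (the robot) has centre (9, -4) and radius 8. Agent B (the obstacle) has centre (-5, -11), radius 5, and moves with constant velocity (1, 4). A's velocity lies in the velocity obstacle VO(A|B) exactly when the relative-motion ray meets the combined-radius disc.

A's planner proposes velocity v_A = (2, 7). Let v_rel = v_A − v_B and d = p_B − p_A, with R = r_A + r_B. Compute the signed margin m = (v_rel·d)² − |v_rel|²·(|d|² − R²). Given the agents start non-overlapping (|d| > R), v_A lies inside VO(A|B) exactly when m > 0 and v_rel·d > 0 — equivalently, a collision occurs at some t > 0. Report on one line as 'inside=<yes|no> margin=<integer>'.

d = (-14, -7),  |d|² = 245;  R = 8+5 = 13,  c = 245−13² = 76
v_rel = (1, 3),  |v_rel|² = 10;  v_rel·d = (1)·(-14) + (3)·(-7) = -35
10·t² + 70·t + 76 = 0  ⇒  m = (-35)² − 10·76 = 465
m = 465 > 0,  v_rel·d = -35 < 0  ⇒  outside

inside=no margin=465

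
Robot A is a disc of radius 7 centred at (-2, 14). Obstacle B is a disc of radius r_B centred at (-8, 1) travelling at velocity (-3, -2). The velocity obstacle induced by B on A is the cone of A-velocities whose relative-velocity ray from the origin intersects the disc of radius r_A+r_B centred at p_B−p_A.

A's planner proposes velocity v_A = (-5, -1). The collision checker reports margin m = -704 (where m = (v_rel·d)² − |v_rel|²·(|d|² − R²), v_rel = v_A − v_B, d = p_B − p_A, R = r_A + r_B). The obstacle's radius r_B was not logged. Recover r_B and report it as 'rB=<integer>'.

m = -704
d = (-6, -13);  v_rel = (-2, 1),  |v_rel|² = 5
v_rel×d = (-2)·(-13) − (1)·(-6) = 32
since m = R²·5 − 32²:  R² = (1024 + -704) / 5 = 64
R = √64 = 8  ⇒  r_B = 8 − 7 = 1

rB=1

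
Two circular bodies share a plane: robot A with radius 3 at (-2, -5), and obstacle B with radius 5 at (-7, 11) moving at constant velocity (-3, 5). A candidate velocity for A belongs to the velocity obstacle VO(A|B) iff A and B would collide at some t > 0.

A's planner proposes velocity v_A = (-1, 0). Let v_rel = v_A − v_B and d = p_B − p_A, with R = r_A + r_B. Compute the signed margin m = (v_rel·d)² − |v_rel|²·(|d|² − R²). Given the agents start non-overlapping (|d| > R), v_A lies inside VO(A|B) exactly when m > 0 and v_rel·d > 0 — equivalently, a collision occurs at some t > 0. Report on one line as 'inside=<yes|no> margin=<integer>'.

d = (-5, 16),  |d|² = 281;  R = 3+5 = 8,  c = 281−8² = 217
v_rel = (2, -5),  |v_rel|² = 29;  v_rel·d = (2)·(-5) + (-5)·(16) = -90
29·t² + 180·t + 217 = 0  ⇒  m = (-90)² − 29·217 = 1807
m = 1807 > 0,  v_rel·d = -90 < 0  ⇒  outside

inside=no margin=1807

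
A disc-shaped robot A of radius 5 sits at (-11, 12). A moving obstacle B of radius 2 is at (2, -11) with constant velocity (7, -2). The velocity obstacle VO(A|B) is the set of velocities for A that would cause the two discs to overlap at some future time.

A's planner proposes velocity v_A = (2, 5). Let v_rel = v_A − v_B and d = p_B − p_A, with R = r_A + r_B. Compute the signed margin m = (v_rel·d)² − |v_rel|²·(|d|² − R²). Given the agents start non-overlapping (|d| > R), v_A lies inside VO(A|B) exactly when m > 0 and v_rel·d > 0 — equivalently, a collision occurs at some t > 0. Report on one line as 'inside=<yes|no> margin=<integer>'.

d = (13, -23),  |d|² = 698;  R = 5+2 = 7,  c = 698−7² = 649
v_rel = (-5, 7),  |v_rel|² = 74;  v_rel·d = (-5)·(13) + (7)·(-23) = -226
74·t² + 452·t + 649 = 0  ⇒  m = (-226)² − 74·649 = 3050
m = 3050 > 0,  v_rel·d = -226 < 0  ⇒  outside

inside=no margin=3050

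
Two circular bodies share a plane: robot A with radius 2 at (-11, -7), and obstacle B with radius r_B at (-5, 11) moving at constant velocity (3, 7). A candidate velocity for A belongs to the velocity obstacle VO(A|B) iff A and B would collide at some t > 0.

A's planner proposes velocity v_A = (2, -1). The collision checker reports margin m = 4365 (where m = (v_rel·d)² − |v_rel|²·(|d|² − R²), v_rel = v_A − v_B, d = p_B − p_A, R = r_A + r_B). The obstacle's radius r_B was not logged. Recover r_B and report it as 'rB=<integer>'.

m = 4365
d = (6, 18);  v_rel = (-1, -8),  |v_rel|² = 65
v_rel×d = (-1)·(18) − (-8)·(6) = 30
since m = R²·65 − 30²:  R² = (900 + 4365) / 65 = 81
R = √81 = 9  ⇒  r_B = 9 − 2 = 7

rB=7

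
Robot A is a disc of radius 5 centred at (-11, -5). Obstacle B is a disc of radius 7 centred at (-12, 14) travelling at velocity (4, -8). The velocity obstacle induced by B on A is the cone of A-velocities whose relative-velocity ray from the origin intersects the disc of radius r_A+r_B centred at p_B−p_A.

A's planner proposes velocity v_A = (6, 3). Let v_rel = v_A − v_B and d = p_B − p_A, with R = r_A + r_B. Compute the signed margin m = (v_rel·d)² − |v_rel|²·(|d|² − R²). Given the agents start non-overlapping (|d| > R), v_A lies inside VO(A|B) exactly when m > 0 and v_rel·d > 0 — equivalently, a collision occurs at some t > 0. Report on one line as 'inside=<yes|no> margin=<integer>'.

d = (-1, 19),  |d|² = 362;  R = 5+7 = 12,  c = 362−12² = 218
v_rel = (2, 11),  |v_rel|² = 125;  v_rel·d = (2)·(-1) + (11)·(19) = 207
125·t² − 414·t + 218 = 0  ⇒  m = 207² − 125·218 = 15599
m = 15599 > 0,  v_rel·d = 207 > 0  ⇒  inside

inside=yes margin=15599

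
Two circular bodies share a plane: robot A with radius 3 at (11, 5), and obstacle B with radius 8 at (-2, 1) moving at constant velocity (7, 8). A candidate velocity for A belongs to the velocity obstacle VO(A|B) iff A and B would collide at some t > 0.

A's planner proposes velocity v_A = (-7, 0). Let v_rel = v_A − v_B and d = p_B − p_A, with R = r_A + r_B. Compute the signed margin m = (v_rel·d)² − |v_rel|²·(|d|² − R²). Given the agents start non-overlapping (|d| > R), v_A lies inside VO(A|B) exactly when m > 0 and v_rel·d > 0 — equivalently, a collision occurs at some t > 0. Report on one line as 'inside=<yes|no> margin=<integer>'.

d = (-13, -4),  |d|² = 185;  R = 3+8 = 11,  c = 185−11² = 64
v_rel = (-14, -8),  |v_rel|² = 260;  v_rel·d = (-14)·(-13) + (-8)·(-4) = 214
260·t² − 428·t + 64 = 0  ⇒  m = 214² − 260·64 = 29156
m = 29156 > 0,  v_rel·d = 214 > 0  ⇒  inside

inside=yes margin=29156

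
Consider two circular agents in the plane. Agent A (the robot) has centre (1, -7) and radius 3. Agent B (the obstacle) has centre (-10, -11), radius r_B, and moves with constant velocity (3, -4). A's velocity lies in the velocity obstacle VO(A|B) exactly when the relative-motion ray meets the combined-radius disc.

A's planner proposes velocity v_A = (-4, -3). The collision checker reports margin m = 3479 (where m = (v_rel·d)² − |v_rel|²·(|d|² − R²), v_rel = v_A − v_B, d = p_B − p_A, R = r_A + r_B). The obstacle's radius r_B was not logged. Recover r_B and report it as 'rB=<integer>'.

m = 3479
d = (-11, -4);  v_rel = (-7, 1),  |v_rel|² = 50
v_rel×d = (-7)·(-4) − (1)·(-11) = 39
since m = R²·50 − 39²:  R² = (1521 + 3479) / 50 = 100
R = √100 = 10  ⇒  r_B = 10 − 3 = 7

rB=7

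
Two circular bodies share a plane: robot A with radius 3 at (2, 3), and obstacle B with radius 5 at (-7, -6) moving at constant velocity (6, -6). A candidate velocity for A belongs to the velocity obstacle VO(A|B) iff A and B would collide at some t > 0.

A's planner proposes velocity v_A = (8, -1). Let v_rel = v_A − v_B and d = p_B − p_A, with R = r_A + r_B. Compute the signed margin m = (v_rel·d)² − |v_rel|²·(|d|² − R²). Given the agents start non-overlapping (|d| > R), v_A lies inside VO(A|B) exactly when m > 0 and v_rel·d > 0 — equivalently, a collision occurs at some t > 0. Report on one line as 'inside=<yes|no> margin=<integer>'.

d = (-9, -9),  |d|² = 162;  R = 3+5 = 8,  c = 162−8² = 98
v_rel = (2, 5),  |v_rel|² = 29;  v_rel·d = (2)·(-9) + (5)·(-9) = -63
29·t² + 126·t + 98 = 0  ⇒  m = (-63)² − 29·98 = 1127
m = 1127 > 0,  v_rel·d = -63 < 0  ⇒  outside

inside=no margin=1127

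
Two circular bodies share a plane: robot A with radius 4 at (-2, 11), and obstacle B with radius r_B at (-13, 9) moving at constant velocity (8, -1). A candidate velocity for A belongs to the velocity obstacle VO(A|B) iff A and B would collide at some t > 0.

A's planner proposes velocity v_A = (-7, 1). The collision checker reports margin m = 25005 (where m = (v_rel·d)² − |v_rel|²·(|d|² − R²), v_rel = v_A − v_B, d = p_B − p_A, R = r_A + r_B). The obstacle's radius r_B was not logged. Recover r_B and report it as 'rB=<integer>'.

m = 25005
d = (-11, -2);  v_rel = (-15, 2),  |v_rel|² = 229
v_rel×d = (-15)·(-2) − (2)·(-11) = 52
since m = R²·229 − 52²:  R² = (2704 + 25005) / 229 = 121
R = √121 = 11  ⇒  r_B = 11 − 4 = 7

rB=7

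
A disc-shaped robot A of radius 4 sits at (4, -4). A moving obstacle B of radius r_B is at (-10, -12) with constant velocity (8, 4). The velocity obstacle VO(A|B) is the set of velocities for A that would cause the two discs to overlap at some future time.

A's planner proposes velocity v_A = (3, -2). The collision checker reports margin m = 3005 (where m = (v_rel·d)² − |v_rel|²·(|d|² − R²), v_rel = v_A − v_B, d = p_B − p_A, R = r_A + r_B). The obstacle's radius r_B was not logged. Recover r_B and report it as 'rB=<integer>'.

m = 3005
d = (-14, -8);  v_rel = (-5, -6),  |v_rel|² = 61
v_rel×d = (-5)·(-8) − (-6)·(-14) = -44
since m = R²·61 − (-44)²:  R² = (1936 + 3005) / 61 = 81
R = √81 = 9  ⇒  r_B = 9 − 4 = 5

rB=5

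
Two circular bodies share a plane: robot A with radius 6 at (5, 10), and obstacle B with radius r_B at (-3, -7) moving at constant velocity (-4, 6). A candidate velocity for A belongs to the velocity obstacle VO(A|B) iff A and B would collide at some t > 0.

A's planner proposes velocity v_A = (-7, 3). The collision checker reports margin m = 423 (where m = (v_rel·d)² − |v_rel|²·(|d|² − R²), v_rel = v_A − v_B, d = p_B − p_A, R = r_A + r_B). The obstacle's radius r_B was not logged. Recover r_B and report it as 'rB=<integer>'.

m = 423
d = (-8, -17);  v_rel = (-3, -3),  |v_rel|² = 18
v_rel×d = (-3)·(-17) − (-3)·(-8) = 27
since m = R²·18 − 27²:  R² = (729 + 423) / 18 = 64
R = √64 = 8  ⇒  r_B = 8 − 6 = 2

rB=2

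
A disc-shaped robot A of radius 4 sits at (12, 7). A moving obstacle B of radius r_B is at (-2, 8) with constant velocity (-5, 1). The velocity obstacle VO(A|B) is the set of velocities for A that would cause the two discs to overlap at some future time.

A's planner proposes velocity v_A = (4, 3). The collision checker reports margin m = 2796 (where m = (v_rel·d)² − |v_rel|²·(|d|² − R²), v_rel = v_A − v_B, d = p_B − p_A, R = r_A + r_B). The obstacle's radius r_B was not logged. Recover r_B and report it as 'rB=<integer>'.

m = 2796
d = (-14, 1);  v_rel = (9, 2),  |v_rel|² = 85
v_rel×d = (9)·(1) − (2)·(-14) = 37
since m = R²·85 − 37²:  R² = (1369 + 2796) / 85 = 49
R = √49 = 7  ⇒  r_B = 7 − 4 = 3

rB=3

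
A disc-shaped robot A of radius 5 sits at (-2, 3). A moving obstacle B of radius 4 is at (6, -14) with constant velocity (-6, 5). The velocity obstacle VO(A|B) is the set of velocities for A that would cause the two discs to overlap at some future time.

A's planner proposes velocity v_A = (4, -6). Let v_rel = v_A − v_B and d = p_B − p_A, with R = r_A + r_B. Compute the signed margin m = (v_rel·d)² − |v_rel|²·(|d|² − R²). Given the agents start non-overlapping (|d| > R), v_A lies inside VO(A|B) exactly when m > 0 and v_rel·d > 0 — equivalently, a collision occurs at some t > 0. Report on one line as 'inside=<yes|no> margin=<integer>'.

d = (8, -17),  |d|² = 353;  R = 5+4 = 9,  c = 353−9² = 272
v_rel = (10, -11),  |v_rel|² = 221;  v_rel·d = (10)·(8) + (-11)·(-17) = 267
221·t² − 534·t + 272 = 0  ⇒  m = 267² − 221·272 = 11177
m = 11177 > 0,  v_rel·d = 267 > 0  ⇒  inside

inside=yes margin=11177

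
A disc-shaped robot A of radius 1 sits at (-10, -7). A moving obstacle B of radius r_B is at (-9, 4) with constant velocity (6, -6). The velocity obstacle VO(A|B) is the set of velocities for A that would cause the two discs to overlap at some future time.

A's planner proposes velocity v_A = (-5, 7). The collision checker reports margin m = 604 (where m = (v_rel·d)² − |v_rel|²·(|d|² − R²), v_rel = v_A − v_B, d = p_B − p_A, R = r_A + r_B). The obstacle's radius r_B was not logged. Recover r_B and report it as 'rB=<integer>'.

m = 604
d = (1, 11);  v_rel = (-11, 13),  |v_rel|² = 290
v_rel×d = (-11)·(11) − (13)·(1) = -134
since m = R²·290 − (-134)²:  R² = (17956 + 604) / 290 = 64
R = √64 = 8  ⇒  r_B = 8 − 1 = 7

rB=7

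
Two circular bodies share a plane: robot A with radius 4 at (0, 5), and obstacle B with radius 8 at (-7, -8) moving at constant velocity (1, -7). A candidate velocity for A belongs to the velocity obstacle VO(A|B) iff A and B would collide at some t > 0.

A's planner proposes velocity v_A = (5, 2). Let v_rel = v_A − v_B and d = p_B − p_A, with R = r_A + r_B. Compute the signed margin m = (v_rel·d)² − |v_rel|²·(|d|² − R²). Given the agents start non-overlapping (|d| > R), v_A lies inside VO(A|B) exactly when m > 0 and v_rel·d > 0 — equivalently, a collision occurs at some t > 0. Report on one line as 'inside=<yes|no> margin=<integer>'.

d = (-7, -13),  |d|² = 218;  R = 4+8 = 12,  c = 218−12² = 74
v_rel = (4, 9),  |v_rel|² = 97;  v_rel·d = (4)·(-7) + (9)·(-13) = -145
97·t² + 290·t + 74 = 0  ⇒  m = (-145)² − 97·74 = 13847
m = 13847 > 0,  v_rel·d = -145 < 0  ⇒  outside

inside=no margin=13847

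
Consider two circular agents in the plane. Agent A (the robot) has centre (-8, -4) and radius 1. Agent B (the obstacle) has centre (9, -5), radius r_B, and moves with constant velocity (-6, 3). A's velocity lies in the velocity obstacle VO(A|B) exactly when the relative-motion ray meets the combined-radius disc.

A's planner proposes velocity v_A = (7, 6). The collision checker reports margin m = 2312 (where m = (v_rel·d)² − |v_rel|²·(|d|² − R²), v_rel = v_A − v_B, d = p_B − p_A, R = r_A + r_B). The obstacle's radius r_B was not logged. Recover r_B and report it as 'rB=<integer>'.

m = 2312
d = (17, -1);  v_rel = (13, 3),  |v_rel|² = 178
v_rel×d = (13)·(-1) − (3)·(17) = -64
since m = R²·178 − (-64)²:  R² = (4096 + 2312) / 178 = 36
R = √36 = 6  ⇒  r_B = 6 − 1 = 5

rB=5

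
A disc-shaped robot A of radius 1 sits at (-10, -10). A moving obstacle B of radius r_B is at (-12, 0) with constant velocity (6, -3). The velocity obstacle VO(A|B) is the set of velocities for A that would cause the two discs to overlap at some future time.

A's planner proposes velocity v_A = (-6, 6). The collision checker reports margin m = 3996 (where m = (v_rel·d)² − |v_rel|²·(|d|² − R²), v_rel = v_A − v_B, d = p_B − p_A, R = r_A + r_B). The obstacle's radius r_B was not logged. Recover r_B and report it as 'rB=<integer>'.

m = 3996
d = (-2, 10);  v_rel = (-12, 9),  |v_rel|² = 225
v_rel×d = (-12)·(10) − (9)·(-2) = -102
since m = R²·225 − (-102)²:  R² = (10404 + 3996) / 225 = 64
R = √64 = 8  ⇒  r_B = 8 − 1 = 7

rB=7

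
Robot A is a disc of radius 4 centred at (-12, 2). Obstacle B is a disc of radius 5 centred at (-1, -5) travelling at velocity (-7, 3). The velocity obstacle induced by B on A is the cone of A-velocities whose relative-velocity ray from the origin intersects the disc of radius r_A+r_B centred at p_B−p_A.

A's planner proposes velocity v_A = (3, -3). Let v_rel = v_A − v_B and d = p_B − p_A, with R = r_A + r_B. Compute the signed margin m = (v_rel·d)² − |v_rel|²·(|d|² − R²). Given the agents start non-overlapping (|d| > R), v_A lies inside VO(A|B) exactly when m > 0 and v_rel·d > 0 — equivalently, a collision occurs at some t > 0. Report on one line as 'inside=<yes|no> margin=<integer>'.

d = (11, -7),  |d|² = 170;  R = 4+5 = 9,  c = 170−9² = 89
v_rel = (10, -6),  |v_rel|² = 136;  v_rel·d = (10)·(11) + (-6)·(-7) = 152
136·t² − 304·t + 89 = 0  ⇒  m = 152² − 136·89 = 11000
m = 11000 > 0,  v_rel·d = 152 > 0  ⇒  inside

inside=yes margin=11000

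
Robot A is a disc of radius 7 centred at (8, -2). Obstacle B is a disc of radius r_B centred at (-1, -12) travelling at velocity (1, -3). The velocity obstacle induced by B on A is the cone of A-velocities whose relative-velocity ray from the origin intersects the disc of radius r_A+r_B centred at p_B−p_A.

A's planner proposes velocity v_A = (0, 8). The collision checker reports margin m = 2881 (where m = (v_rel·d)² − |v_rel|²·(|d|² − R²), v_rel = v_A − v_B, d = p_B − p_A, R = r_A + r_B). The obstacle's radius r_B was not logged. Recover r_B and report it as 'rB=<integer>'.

m = 2881
d = (-9, -10);  v_rel = (-1, 11),  |v_rel|² = 122
v_rel×d = (-1)·(-10) − (11)·(-9) = 109
since m = R²·122 − 109²:  R² = (11881 + 2881) / 122 = 121
R = √121 = 11  ⇒  r_B = 11 − 7 = 4

rB=4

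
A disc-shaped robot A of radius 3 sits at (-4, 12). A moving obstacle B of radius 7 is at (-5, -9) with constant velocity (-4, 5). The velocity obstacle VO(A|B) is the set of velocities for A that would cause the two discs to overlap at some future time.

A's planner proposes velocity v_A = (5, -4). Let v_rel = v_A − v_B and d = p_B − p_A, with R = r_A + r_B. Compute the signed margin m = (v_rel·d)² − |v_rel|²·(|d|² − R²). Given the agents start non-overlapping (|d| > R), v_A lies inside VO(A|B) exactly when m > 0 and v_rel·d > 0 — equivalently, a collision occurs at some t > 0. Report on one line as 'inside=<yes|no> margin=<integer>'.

d = (-1, -21),  |d|² = 442;  R = 3+7 = 10,  c = 442−10² = 342
v_rel = (9, -9),  |v_rel|² = 162;  v_rel·d = (9)·(-1) + (-9)·(-21) = 180
162·t² − 360·t + 342 = 0  ⇒  m = 180² − 162·342 = -23004
m = -23004 < 0,  v_rel·d = 180 > 0  ⇒  outside

inside=no margin=-23004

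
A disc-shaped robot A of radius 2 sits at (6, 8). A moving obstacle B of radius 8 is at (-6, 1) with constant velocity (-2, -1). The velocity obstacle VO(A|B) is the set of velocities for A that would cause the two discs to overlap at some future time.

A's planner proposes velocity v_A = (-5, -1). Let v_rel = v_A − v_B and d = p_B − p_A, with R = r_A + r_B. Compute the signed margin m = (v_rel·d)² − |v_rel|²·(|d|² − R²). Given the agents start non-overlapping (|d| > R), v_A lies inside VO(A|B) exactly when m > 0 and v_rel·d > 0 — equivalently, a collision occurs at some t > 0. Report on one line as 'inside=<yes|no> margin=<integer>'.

d = (-12, -7),  |d|² = 193;  R = 2+8 = 10,  c = 193−10² = 93
v_rel = (-3, 0),  |v_rel|² = 9;  v_rel·d = (-3)·(-12) + (0)·(-7) = 36
9·t² − 72·t + 93 = 0  ⇒  m = 36² − 9·93 = 459
m = 459 > 0,  v_rel·d = 36 > 0  ⇒  inside

inside=yes margin=459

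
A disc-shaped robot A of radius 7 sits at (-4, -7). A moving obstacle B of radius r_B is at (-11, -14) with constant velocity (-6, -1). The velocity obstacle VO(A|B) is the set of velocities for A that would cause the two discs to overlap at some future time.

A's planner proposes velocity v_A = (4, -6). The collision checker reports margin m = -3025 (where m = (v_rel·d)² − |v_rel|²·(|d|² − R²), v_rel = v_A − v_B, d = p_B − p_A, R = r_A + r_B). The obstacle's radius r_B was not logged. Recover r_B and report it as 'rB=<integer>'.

m = -3025
d = (-7, -7);  v_rel = (10, -5),  |v_rel|² = 125
v_rel×d = (10)·(-7) − (-5)·(-7) = -105
since m = R²·125 − (-105)²:  R² = (11025 + -3025) / 125 = 64
R = √64 = 8  ⇒  r_B = 8 − 7 = 1

rB=1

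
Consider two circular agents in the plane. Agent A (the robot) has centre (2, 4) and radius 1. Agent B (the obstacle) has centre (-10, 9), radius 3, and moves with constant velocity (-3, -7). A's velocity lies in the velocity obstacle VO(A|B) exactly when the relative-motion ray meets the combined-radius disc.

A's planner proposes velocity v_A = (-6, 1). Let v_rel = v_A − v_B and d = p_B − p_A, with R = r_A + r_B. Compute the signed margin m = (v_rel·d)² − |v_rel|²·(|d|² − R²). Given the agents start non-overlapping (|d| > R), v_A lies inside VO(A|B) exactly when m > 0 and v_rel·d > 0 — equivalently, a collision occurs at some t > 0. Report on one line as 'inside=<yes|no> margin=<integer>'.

d = (-12, 5),  |d|² = 169;  R = 1+3 = 4,  c = 169−4² = 153
v_rel = (-3, 8),  |v_rel|² = 73;  v_rel·d = (-3)·(-12) + (8)·(5) = 76
73·t² − 152·t + 153 = 0  ⇒  m = 76² − 73·153 = -5393
m = -5393 < 0,  v_rel·d = 76 > 0  ⇒  outside

inside=no margin=-5393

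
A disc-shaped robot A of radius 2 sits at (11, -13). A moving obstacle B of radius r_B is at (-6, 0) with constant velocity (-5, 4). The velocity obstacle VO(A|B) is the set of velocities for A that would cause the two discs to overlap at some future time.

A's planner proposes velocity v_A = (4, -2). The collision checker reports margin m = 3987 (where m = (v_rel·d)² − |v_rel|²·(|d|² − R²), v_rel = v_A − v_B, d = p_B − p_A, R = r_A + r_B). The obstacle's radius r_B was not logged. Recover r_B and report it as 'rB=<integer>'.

m = 3987
d = (-17, 13);  v_rel = (9, -6),  |v_rel|² = 117
v_rel×d = (9)·(13) − (-6)·(-17) = 15
since m = R²·117 − 15²:  R² = (225 + 3987) / 117 = 36
R = √36 = 6  ⇒  r_B = 6 − 2 = 4

rB=4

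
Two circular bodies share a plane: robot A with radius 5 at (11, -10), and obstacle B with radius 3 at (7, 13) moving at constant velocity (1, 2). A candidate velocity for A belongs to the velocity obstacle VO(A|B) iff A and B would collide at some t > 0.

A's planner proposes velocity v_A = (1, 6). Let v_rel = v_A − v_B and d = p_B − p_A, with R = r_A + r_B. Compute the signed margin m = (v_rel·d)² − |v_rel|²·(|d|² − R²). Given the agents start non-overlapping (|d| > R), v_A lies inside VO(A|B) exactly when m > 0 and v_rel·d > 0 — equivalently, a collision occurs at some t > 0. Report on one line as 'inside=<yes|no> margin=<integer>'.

d = (-4, 23),  |d|² = 545;  R = 5+3 = 8,  c = 545−8² = 481
v_rel = (0, 4),  |v_rel|² = 16;  v_rel·d = (0)·(-4) + (4)·(23) = 92
16·t² − 184·t + 481 = 0  ⇒  m = 92² − 16·481 = 768
m = 768 > 0,  v_rel·d = 92 > 0  ⇒  inside

inside=yes margin=768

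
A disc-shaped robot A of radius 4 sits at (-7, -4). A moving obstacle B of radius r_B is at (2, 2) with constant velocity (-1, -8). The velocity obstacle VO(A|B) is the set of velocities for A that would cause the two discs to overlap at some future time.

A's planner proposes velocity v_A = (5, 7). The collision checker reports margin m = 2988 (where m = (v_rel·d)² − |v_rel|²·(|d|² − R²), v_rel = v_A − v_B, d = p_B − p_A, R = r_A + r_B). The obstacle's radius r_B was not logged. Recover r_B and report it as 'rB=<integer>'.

m = 2988
d = (9, 6);  v_rel = (6, 15),  |v_rel|² = 261
v_rel×d = (6)·(6) − (15)·(9) = -99
since m = R²·261 − (-99)²:  R² = (9801 + 2988) / 261 = 49
R = √49 = 7  ⇒  r_B = 7 − 4 = 3

rB=3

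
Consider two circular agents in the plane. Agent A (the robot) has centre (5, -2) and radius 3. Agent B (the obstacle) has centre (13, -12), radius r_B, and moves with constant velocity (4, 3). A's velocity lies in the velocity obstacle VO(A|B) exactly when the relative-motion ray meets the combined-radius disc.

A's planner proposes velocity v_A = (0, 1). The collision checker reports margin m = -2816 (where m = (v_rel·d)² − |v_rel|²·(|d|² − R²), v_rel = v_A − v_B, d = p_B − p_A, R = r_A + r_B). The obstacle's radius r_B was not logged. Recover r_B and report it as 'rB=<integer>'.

m = -2816
d = (8, -10);  v_rel = (-4, -2),  |v_rel|² = 20
v_rel×d = (-4)·(-10) − (-2)·(8) = 56
since m = R²·20 − 56²:  R² = (3136 + -2816) / 20 = 16
R = √16 = 4  ⇒  r_B = 4 − 3 = 1

rB=1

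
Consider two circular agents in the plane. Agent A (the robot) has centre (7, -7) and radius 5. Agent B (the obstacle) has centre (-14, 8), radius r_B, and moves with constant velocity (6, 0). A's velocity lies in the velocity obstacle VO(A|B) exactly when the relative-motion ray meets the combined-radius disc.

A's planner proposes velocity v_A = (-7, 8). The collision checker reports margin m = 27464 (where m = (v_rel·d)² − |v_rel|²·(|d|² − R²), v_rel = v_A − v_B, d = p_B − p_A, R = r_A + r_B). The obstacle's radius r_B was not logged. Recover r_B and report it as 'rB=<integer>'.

m = 27464
d = (-21, 15);  v_rel = (-13, 8),  |v_rel|² = 233
v_rel×d = (-13)·(15) − (8)·(-21) = -27
since m = R²·233 − (-27)²:  R² = (729 + 27464) / 233 = 121
R = √121 = 11  ⇒  r_B = 11 − 5 = 6

rB=6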